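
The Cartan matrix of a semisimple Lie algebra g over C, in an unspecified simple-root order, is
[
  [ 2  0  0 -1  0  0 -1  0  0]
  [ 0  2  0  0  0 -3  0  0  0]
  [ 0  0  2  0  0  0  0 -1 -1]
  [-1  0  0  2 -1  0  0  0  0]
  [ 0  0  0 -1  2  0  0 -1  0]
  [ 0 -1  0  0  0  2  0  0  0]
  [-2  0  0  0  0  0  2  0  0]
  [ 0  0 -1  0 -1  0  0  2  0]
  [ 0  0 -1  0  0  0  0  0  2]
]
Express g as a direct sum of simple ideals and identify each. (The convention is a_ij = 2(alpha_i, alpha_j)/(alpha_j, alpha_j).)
The diagram associated to this matrix has two connected components: the simple roots {alpha_1, alpha_3, alpha_4, alpha_5, alpha_7, alpha_8, alpha_9} form a chain of 7 nodes with a double edge at one end; the terminal node there is the unique long simple root (C_7), and {alpha_2, alpha_6} form two nodes joined by a triple edge (G_2). A semisimple Lie algebra decomposes uniquely as the direct sum of simple ideals, one per connected component of its Dynkin diagram, so g ≅ C_7 ⊕ G_2 (dimension 105 + 14 = 119).

C7 + G2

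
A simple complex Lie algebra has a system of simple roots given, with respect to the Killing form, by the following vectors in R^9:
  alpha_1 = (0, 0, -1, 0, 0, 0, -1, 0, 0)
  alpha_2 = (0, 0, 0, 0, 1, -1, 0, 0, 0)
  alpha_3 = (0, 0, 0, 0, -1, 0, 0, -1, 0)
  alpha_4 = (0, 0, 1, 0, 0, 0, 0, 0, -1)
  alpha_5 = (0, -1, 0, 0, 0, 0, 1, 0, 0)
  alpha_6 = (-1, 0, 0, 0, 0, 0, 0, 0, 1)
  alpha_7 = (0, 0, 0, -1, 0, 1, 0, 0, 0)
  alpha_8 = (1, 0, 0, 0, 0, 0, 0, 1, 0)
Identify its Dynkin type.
Compute the Cartan integers a_ij = 2(alpha_i, alpha_j)/(alpha_j, alpha_j); the resulting 8x8 Cartan matrix is
[[2, 0, 0, -1, -1, 0, 0, 0], [0, 2, -1, 0, 0, 0, -1, 0], [0, -1, 2, 0, 0, 0, 0, -1], [-1, 0, 0, 2, 0, -1, 0, 0], [-1, 0, 0, 0, 2, 0, 0, 0], [0, 0, 0, -1, 0, 2, 0, -1], [0, -1, 0, 0, 0, 0, 2, 0], [0, 0, -1, 0, 0, -1, 0, 2]].
All simple roots have the same length, so the diagram is simply laced. The associated Dynkin diagram is a chain of 8 nodes with single edges (A_8), so the type is A_8 (the algebra sl(9)).

type A_8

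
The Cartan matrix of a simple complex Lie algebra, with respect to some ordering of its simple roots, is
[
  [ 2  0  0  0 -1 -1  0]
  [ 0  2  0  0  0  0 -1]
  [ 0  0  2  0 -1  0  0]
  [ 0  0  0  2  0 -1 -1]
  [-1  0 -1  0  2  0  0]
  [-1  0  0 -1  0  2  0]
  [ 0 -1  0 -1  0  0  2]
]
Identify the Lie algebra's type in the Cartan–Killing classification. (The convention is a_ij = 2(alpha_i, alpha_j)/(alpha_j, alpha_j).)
The matrix has rank 7 with 2's on the diagonal. Reading the off-diagonal entries as Dynkin edges (a single edge where a_ij = a_ji = -1; a double or triple edge where a_ij * a_ji = 2 or 3), the diagram is a chain of 7 nodes with single edges (A_7). One simple-root ordering that puts it in standard form is (alpha_3, alpha_5, alpha_1, alpha_6, alpha_4, alpha_7, alpha_2). So the algebra is type A_7, i.e. sl(8).

A7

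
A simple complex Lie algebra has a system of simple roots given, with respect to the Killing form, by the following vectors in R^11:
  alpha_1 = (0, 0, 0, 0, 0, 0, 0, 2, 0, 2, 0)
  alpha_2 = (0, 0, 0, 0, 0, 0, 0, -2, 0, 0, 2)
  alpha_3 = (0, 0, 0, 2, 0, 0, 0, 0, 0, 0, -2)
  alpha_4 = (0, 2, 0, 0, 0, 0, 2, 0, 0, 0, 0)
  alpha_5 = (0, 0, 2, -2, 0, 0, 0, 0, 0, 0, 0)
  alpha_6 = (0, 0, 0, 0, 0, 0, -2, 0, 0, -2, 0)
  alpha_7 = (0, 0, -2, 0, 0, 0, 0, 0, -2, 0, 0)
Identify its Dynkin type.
type A_7

Compute the Cartan integers a_ij = 2(alpha_i, alpha_j)/(alpha_j, alpha_j); the resulting 7x7 Cartan matrix is
[[2, -1, 0, 0, 0, -1, 0], [-1, 2, -1, 0, 0, 0, 0], [0, -1, 2, 0, -1, 0, 0], [0, 0, 0, 2, 0, -1, 0], [0, 0, -1, 0, 2, 0, -1], [-1, 0, 0, -1, 0, 2, 0], [0, 0, 0, 0, -1, 0, 2]].
All simple roots have the same length, so the diagram is simply laced. The associated Dynkin diagram is a chain of 7 nodes with single edges (A_7), so the type is A_7 (the algebra sl(8)).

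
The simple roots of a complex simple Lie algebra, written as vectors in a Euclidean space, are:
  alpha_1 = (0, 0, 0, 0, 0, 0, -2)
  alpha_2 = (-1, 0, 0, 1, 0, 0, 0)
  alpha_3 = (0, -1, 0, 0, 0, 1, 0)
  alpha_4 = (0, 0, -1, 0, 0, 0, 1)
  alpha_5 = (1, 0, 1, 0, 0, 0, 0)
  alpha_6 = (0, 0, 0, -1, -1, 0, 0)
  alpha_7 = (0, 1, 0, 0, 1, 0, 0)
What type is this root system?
Compute the Cartan integers a_ij = 2(alpha_i, alpha_j)/(alpha_j, alpha_j); the resulting 7x7 Cartan matrix is
[[2, 0, 0, -2, 0, 0, 0], [0, 2, 0, 0, -1, -1, 0], [0, 0, 2, 0, 0, 0, -1], [-1, 0, 0, 2, -1, 0, 0], [0, -1, 0, -1, 2, 0, 0], [0, -1, 0, 0, 0, 2, -1], [0, 0, -1, 0, 0, -1, 2]].
The roots have two lengths (squared-length ratio 2:1); the short ones are alpha_{2,3,4,5,6,7}. The associated Dynkin diagram is a chain of 7 nodes with a double edge at one end; the terminal node there is the unique long simple root (C_7), so the type is C_7 (the algebra sp(14)).

C_7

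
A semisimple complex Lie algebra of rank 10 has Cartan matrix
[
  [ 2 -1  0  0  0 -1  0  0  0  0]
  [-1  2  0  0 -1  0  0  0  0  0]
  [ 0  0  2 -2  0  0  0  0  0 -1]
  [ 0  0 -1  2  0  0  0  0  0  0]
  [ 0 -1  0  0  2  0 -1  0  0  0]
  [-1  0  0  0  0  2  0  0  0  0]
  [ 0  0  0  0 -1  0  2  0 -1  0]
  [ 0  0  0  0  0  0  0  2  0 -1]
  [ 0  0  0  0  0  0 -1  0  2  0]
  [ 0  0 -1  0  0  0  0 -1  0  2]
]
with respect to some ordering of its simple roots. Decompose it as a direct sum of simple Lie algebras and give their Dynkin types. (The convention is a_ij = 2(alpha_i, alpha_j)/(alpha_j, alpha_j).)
The diagram associated to this matrix has two connected components: the simple roots {alpha_1, alpha_2, alpha_5, alpha_6, alpha_7, alpha_9} form a chain of 6 nodes with single edges (A_6), and {alpha_3, alpha_4, alpha_8, alpha_10} form a chain of 4 nodes with a double edge at one end; the terminal node there is the unique short simple root (B_4). A semisimple Lie algebra decomposes uniquely as the direct sum of simple ideals, one per connected component of its Dynkin diagram, so g ≅ A_6 ⊕ B_4 (dimension 48 + 36 = 84).

A_6 (sl(7)) ⊕ B_4 (so(9))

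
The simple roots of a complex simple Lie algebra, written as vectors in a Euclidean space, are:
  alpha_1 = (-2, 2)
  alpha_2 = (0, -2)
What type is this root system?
Compute the Cartan integers a_ij = 2(alpha_i, alpha_j)/(alpha_j, alpha_j); the resulting 2x2 Cartan matrix is
[[2, -2], [-1, 2]].
The roots have two lengths (squared-length ratio 2:1); the short ones are alpha_{2}. The associated Dynkin diagram is a chain of 2 nodes with a double edge at one end; the terminal node there is the unique short simple root (B_2), so the type is B_2 (the algebra so(5)).

type B_2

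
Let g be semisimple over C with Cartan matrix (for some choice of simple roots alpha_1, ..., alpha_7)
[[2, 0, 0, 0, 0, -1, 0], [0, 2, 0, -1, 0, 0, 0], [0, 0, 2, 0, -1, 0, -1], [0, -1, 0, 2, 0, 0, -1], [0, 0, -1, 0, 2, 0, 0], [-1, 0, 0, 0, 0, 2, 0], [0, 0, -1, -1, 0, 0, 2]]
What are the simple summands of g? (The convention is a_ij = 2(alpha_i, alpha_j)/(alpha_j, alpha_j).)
The diagram associated to this matrix has two connected components: the simple roots {alpha_1, alpha_6} form a chain of 2 nodes with single edges (A_2), and {alpha_2, alpha_3, alpha_4, alpha_5, alpha_7} form a chain of 5 nodes with single edges (A_5). A semisimple Lie algebra decomposes uniquely as the direct sum of simple ideals, one per connected component of its Dynkin diagram, so g ≅ A_2 ⊕ A_5 (dimension 8 + 35 = 43).

A2 + A5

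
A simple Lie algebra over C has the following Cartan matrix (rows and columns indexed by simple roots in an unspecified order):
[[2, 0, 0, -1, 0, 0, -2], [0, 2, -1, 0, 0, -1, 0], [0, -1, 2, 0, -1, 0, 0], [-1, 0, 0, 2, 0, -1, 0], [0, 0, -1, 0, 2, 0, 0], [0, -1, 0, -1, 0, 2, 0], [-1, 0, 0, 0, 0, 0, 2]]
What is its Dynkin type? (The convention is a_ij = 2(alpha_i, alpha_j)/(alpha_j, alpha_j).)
The matrix has rank 7 with 2's on the diagonal. Reading the off-diagonal entries as Dynkin edges (a single edge where a_ij = a_ji = -1; a double or triple edge where a_ij * a_ji = 2 or 3), the diagram is a chain of 7 nodes with a double edge at one end; the terminal node there is the unique short simple root (B_7). One simple-root ordering that puts it in standard form is (alpha_5, alpha_3, alpha_2, alpha_6, alpha_4, alpha_1, alpha_7). So the algebra is type B_7, i.e. so(15).

B_7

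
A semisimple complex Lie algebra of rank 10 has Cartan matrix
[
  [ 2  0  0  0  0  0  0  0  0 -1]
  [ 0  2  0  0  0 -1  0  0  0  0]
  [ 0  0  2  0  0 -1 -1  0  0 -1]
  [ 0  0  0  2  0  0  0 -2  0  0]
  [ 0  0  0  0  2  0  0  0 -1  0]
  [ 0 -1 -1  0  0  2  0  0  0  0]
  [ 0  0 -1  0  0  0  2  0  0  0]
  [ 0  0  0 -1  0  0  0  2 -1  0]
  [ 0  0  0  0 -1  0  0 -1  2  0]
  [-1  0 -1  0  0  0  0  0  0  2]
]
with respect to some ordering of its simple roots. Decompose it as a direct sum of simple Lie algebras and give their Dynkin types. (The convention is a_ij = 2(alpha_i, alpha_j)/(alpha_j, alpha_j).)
C4 + E6

The diagram associated to this matrix has two connected components: the simple roots {alpha_4, alpha_5, alpha_8, alpha_9} form a chain of 4 nodes with a double edge at one end; the terminal node there is the unique long simple root (C_4), and {alpha_1, alpha_2, alpha_3, alpha_6, alpha_7, alpha_10} form a chain of 5 nodes with one extra node attached to the third node from one end (E_6). A semisimple Lie algebra decomposes uniquely as the direct sum of simple ideals, one per connected component of its Dynkin diagram, so g ≅ C_4 ⊕ E_6 (dimension 36 + 78 = 114).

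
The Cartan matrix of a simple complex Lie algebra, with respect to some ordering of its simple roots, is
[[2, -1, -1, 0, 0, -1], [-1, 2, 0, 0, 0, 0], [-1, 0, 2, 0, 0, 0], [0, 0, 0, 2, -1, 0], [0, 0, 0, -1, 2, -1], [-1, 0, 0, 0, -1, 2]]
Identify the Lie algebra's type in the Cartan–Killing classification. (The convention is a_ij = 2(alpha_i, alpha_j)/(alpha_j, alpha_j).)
D_6

The matrix has rank 6 with 2's on the diagonal. Reading the off-diagonal entries as Dynkin edges (a single edge where a_ij = a_ji = -1; a double or triple edge where a_ij * a_ji = 2 or 3), the diagram is a chain of 4 nodes with a fork of two nodes at one end (D_6). One simple-root ordering that puts it in standard form is (alpha_4, alpha_5, alpha_6, alpha_1, alpha_3, alpha_2). So the algebra is type D_6, i.e. so(12).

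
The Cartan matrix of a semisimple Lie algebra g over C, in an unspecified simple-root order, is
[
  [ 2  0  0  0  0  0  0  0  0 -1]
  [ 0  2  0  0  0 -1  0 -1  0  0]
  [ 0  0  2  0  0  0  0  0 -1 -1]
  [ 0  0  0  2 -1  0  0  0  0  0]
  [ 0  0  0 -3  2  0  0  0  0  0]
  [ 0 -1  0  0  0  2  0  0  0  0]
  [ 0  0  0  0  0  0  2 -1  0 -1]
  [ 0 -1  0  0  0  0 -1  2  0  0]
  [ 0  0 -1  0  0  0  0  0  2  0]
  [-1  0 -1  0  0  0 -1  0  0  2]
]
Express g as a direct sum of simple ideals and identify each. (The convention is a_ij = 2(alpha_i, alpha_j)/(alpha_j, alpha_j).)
The diagram associated to this matrix has two connected components: the simple roots {alpha_1, alpha_2, alpha_3, alpha_6, alpha_7, alpha_8, alpha_9, alpha_10} form a chain of 7 nodes with one extra node attached to the third node from one end (E_8), and {alpha_4, alpha_5} form two nodes joined by a triple edge (G_2). A semisimple Lie algebra decomposes uniquely as the direct sum of simple ideals, one per connected component of its Dynkin diagram, so g ≅ E_8 ⊕ G_2 (dimension 248 + 14 = 262).

E_8 ⊕ G_2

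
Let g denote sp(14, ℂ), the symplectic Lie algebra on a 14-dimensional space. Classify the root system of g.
This is sp(14), which has dimension 14(14+1)/2 = 105 and rank 14/2 = 7. In the classification of classical Lie algebras, the symplectic algebra sp(2n) has type C_n; here n = 7, so the Dynkin diagram is a chain of 7 nodes with a double edge at one end; the terminal node there is the unique long simple root (C_7). Hence the type is C_7.

type C_7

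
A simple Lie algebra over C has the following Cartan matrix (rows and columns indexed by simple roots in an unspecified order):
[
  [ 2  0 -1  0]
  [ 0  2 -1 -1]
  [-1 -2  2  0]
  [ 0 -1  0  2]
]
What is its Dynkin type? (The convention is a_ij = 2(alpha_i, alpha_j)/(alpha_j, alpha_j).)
F_4

The matrix has rank 4 with 2's on the diagonal. Reading the off-diagonal entries as Dynkin edges (a single edge where a_ij = a_ji = -1; a double or triple edge where a_ij * a_ji = 2 or 3), the diagram is a chain of 4 nodes with a double edge between the middle two (F_4). One simple-root ordering that puts it in standard form is (alpha_1, alpha_3, alpha_2, alpha_4). So the algebra is type F_4.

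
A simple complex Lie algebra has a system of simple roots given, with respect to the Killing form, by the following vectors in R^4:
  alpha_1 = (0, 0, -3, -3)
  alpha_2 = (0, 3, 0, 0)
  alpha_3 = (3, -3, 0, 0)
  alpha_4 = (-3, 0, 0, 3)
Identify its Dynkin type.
B4

Compute the Cartan integers a_ij = 2(alpha_i, alpha_j)/(alpha_j, alpha_j); the resulting 4x4 Cartan matrix is
[[2, 0, 0, -1], [0, 2, -1, 0], [0, -2, 2, -1], [-1, 0, -1, 2]].
The roots have two lengths (squared-length ratio 2:1); the short ones are alpha_{2}. The associated Dynkin diagram is a chain of 4 nodes with a double edge at one end; the terminal node there is the unique short simple root (B_4), so the type is B_4 (the algebra so(9)).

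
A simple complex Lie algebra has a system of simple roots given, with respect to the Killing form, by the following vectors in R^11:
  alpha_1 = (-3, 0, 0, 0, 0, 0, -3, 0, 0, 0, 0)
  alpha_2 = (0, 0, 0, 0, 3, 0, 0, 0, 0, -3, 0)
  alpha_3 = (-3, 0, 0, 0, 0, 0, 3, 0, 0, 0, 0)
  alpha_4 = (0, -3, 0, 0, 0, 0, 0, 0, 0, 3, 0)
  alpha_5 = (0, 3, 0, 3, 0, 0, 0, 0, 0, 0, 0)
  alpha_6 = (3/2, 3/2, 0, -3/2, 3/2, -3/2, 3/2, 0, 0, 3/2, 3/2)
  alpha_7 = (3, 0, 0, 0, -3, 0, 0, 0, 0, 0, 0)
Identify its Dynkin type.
Compute the Cartan integers a_ij = 2(alpha_i, alpha_j)/(alpha_j, alpha_j); the resulting 7x7 Cartan matrix is
[[2, 0, 0, 0, 0, -1, -1], [0, 2, 0, -1, 0, 0, -1], [0, 0, 2, 0, 0, 0, -1], [0, -1, 0, 2, -1, 0, 0], [0, 0, 0, -1, 2, 0, 0], [-1, 0, 0, 0, 0, 2, 0], [-1, -1, -1, 0, 0, 0, 2]].
All simple roots have the same length, so the diagram is simply laced. The associated Dynkin diagram is a chain of 6 nodes with one extra node attached to the third node from one end (E_7), so the type is E_7.

E_7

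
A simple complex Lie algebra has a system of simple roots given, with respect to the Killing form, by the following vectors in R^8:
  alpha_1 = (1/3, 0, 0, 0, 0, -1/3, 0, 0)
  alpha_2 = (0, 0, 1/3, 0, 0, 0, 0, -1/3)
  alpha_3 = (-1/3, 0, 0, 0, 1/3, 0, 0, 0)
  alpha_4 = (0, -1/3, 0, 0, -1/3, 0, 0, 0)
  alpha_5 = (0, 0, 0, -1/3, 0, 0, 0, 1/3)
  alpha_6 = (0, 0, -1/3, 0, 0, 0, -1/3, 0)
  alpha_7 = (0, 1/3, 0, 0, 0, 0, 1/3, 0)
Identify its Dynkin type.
Compute the Cartan integers a_ij = 2(alpha_i, alpha_j)/(alpha_j, alpha_j); the resulting 7x7 Cartan matrix is
[[2, 0, -1, 0, 0, 0, 0], [0, 2, 0, 0, -1, -1, 0], [-1, 0, 2, -1, 0, 0, 0], [0, 0, -1, 2, 0, 0, -1], [0, -1, 0, 0, 2, 0, 0], [0, -1, 0, 0, 0, 2, -1], [0, 0, 0, -1, 0, -1, 2]].
All simple roots have the same length, so the diagram is simply laced. The associated Dynkin diagram is a chain of 7 nodes with single edges (A_7), so the type is A_7 (the algebra sl(8)).

A_7 (sl(8))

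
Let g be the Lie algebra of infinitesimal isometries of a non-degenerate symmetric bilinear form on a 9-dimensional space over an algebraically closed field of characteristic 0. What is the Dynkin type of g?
B4

This is so(9) with 9 odd, which has dimension 9(9-1)/2 = 36 and rank (9-1)/2 = 4. In the classification of classical Lie algebras, the orthogonal algebra so(2n+1) in an odd number of variables has type B_n; here n = 4, so the Dynkin diagram is a chain of 4 nodes with a double edge at one end; the terminal node there is the unique short simple root (B_4). Hence the type is B_4.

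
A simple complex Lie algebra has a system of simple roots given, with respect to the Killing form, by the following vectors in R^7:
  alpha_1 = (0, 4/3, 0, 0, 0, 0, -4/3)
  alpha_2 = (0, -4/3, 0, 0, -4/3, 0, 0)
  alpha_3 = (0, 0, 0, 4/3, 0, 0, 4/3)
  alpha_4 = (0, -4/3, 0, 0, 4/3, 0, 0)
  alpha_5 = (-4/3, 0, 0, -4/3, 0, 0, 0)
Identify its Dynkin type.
D_5

Compute the Cartan integers a_ij = 2(alpha_i, alpha_j)/(alpha_j, alpha_j); the resulting 5x5 Cartan matrix is
[[2, -1, -1, -1, 0], [-1, 2, 0, 0, 0], [-1, 0, 2, 0, -1], [-1, 0, 0, 2, 0], [0, 0, -1, 0, 2]].
All simple roots have the same length, so the diagram is simply laced. The associated Dynkin diagram is a chain of 3 nodes with a fork of two nodes at one end (D_5), so the type is D_5 (the algebra so(10)).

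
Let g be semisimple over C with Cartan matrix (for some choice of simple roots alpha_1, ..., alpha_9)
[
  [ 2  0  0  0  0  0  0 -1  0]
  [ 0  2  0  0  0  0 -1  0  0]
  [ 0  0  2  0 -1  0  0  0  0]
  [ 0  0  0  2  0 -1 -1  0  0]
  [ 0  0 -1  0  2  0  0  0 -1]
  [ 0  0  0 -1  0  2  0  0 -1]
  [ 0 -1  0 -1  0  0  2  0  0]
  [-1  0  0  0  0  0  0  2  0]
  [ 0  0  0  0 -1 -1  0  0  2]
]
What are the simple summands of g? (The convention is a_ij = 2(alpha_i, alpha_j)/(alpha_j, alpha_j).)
type A_2 ⊕ type A_7

The diagram associated to this matrix has two connected components: the simple roots {alpha_1, alpha_8} form a chain of 2 nodes with single edges (A_2), and {alpha_2, alpha_3, alpha_4, alpha_5, alpha_6, alpha_7, alpha_9} form a chain of 7 nodes with single edges (A_7). A semisimple Lie algebra decomposes uniquely as the direct sum of simple ideals, one per connected component of its Dynkin diagram, so g ≅ A_2 ⊕ A_7 (dimension 8 + 63 = 71).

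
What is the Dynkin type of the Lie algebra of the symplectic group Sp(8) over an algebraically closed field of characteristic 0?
This is sp(8), which has dimension 8(8+1)/2 = 36 and rank 8/2 = 4. In the classification of classical Lie algebras, the symplectic algebra sp(2n) has type C_n; here n = 4, so the Dynkin diagram is a chain of 4 nodes with a double edge at one end; the terminal node there is the unique long simple root (C_4). Hence the type is C_4.

C4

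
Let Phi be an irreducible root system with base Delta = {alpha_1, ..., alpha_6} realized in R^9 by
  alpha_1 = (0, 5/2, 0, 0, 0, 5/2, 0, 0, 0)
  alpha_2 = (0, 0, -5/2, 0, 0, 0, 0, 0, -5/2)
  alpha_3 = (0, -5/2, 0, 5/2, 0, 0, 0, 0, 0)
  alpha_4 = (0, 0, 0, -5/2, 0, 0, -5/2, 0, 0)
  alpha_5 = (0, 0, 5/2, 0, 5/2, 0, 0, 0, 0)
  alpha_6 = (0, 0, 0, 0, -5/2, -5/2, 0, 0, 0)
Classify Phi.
A_6

Compute the Cartan integers a_ij = 2(alpha_i, alpha_j)/(alpha_j, alpha_j); the resulting 6x6 Cartan matrix is
[[2, 0, -1, 0, 0, -1], [0, 2, 0, 0, -1, 0], [-1, 0, 2, -1, 0, 0], [0, 0, -1, 2, 0, 0], [0, -1, 0, 0, 2, -1], [-1, 0, 0, 0, -1, 2]].
All simple roots have the same length, so the diagram is simply laced. The associated Dynkin diagram is a chain of 6 nodes with single edges (A_6), so the type is A_6 (the algebra sl(7)).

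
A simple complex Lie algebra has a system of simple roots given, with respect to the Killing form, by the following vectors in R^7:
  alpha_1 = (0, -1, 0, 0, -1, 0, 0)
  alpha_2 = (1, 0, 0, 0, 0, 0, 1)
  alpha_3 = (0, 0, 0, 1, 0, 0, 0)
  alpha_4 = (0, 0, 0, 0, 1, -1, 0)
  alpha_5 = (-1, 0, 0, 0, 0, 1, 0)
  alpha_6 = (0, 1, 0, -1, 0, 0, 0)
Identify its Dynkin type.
B6

Compute the Cartan integers a_ij = 2(alpha_i, alpha_j)/(alpha_j, alpha_j); the resulting 6x6 Cartan matrix is
[[2, 0, 0, -1, 0, -1], [0, 2, 0, 0, -1, 0], [0, 0, 2, 0, 0, -1], [-1, 0, 0, 2, -1, 0], [0, -1, 0, -1, 2, 0], [-1, 0, -2, 0, 0, 2]].
The roots have two lengths (squared-length ratio 2:1); the short ones are alpha_{3}. The associated Dynkin diagram is a chain of 6 nodes with a double edge at one end; the terminal node there is the unique short simple root (B_6), so the type is B_6 (the algebra so(13)).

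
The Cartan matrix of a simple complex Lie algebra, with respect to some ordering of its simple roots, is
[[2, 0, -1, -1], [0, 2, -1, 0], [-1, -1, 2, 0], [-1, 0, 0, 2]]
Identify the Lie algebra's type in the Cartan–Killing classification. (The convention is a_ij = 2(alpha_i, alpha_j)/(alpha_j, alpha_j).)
The matrix has rank 4 with 2's on the diagonal. Reading the off-diagonal entries as Dynkin edges (a single edge where a_ij = a_ji = -1; a double or triple edge where a_ij * a_ji = 2 or 3), the diagram is a chain of 4 nodes with single edges (A_4). One simple-root ordering that puts it in standard form is (alpha_4, alpha_1, alpha_3, alpha_2). So the algebra is type A_4, i.e. sl(5).

A_4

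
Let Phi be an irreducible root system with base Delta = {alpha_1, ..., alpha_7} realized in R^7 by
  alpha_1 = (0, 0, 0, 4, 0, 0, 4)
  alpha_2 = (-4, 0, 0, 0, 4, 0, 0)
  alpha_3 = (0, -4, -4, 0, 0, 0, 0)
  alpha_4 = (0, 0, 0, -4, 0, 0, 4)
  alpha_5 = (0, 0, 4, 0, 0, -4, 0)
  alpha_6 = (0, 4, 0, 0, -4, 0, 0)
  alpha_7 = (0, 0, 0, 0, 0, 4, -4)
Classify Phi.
Compute the Cartan integers a_ij = 2(alpha_i, alpha_j)/(alpha_j, alpha_j); the resulting 7x7 Cartan matrix is
[[2, 0, 0, 0, 0, 0, -1], [0, 2, 0, 0, 0, -1, 0], [0, 0, 2, 0, -1, -1, 0], [0, 0, 0, 2, 0, 0, -1], [0, 0, -1, 0, 2, 0, -1], [0, -1, -1, 0, 0, 2, 0], [-1, 0, 0, -1, -1, 0, 2]].
All simple roots have the same length, so the diagram is simply laced. The associated Dynkin diagram is a chain of 5 nodes with a fork of two nodes at one end (D_7), so the type is D_7 (the algebra so(14)).

D_7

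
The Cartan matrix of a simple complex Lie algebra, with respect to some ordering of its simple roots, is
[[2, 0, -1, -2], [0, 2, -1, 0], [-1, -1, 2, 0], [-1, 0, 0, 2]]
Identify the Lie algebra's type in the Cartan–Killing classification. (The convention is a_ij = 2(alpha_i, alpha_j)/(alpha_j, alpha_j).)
The matrix has rank 4 with 2's on the diagonal. Reading the off-diagonal entries as Dynkin edges (a single edge where a_ij = a_ji = -1; a double or triple edge where a_ij * a_ji = 2 or 3), the diagram is a chain of 4 nodes with a double edge at one end; the terminal node there is the unique short simple root (B_4). One simple-root ordering that puts it in standard form is (alpha_2, alpha_3, alpha_1, alpha_4). So the algebra is type B_4, i.e. so(9).

B_4 (so(9))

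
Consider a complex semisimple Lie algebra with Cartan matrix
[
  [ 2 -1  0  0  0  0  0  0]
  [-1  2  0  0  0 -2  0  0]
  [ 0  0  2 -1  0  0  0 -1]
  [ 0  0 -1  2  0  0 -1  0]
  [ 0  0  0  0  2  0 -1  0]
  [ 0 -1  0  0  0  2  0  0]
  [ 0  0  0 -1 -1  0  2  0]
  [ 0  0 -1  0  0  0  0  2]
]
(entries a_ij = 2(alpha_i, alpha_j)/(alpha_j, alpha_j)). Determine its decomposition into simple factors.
The diagram associated to this matrix has two connected components: the simple roots {alpha_3, alpha_4, alpha_5, alpha_7, alpha_8} form a chain of 5 nodes with single edges (A_5), and {alpha_1, alpha_2, alpha_6} form a chain of 3 nodes with a double edge at one end; the terminal node there is the unique short simple root (B_3). A semisimple Lie algebra decomposes uniquely as the direct sum of simple ideals, one per connected component of its Dynkin diagram, so g ≅ A_5 ⊕ B_3 (dimension 35 + 21 = 56).

A5 ⊕ B3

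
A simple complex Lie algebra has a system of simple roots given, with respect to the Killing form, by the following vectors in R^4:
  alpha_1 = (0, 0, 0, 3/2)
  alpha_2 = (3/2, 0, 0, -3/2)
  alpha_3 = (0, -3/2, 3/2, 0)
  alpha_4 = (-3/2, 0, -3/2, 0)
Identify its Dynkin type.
Compute the Cartan integers a_ij = 2(alpha_i, alpha_j)/(alpha_j, alpha_j); the resulting 4x4 Cartan matrix is
[[2, -1, 0, 0], [-2, 2, 0, -1], [0, 0, 2, -1], [0, -1, -1, 2]].
The roots have two lengths (squared-length ratio 2:1); the short ones are alpha_{1}. The associated Dynkin diagram is a chain of 4 nodes with a double edge at one end; the terminal node there is the unique short simple root (B_4), so the type is B_4 (the algebra so(9)).

B4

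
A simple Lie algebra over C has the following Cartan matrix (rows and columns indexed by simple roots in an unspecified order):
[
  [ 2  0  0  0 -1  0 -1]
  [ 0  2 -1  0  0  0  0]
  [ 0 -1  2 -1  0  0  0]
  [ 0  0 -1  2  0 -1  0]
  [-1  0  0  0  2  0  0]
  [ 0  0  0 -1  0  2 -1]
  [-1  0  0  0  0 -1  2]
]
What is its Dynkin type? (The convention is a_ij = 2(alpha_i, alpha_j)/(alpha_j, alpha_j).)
type A_7

The matrix has rank 7 with 2's on the diagonal. Reading the off-diagonal entries as Dynkin edges (a single edge where a_ij = a_ji = -1; a double or triple edge where a_ij * a_ji = 2 or 3), the diagram is a chain of 7 nodes with single edges (A_7). One simple-root ordering that puts it in standard form is (alpha_5, alpha_1, alpha_7, alpha_6, alpha_4, alpha_3, alpha_2). So the algebra is type A_7, i.e. sl(8).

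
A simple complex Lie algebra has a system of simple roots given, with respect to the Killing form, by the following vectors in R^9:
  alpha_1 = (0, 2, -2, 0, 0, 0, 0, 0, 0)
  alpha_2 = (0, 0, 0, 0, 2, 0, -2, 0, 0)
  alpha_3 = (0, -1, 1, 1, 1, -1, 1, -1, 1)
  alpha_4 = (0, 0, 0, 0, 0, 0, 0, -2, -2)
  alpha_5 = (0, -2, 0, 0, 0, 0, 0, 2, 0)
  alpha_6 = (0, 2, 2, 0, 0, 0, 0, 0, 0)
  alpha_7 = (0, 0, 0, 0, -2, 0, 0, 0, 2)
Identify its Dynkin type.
Compute the Cartan integers a_ij = 2(alpha_i, alpha_j)/(alpha_j, alpha_j); the resulting 7x7 Cartan matrix is
[[2, 0, -1, 0, -1, 0, 0], [0, 2, 0, 0, 0, 0, -1], [-1, 0, 2, 0, 0, 0, 0], [0, 0, 0, 2, -1, 0, -1], [-1, 0, 0, -1, 2, -1, 0], [0, 0, 0, 0, -1, 2, 0], [0, -1, 0, -1, 0, 0, 2]].
All simple roots have the same length, so the diagram is simply laced. The associated Dynkin diagram is a chain of 6 nodes with one extra node attached to the third node from one end (E_7), so the type is E_7.

E7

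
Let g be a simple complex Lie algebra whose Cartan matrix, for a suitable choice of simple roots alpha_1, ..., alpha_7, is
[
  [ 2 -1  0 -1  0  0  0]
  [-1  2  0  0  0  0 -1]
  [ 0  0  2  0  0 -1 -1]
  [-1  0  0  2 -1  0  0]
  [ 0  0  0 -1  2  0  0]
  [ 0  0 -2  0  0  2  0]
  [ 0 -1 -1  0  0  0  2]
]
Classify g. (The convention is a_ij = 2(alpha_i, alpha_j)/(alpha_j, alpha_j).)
The matrix has rank 7 with 2's on the diagonal. Reading the off-diagonal entries as Dynkin edges (a single edge where a_ij = a_ji = -1; a double or triple edge where a_ij * a_ji = 2 or 3), the diagram is a chain of 7 nodes with a double edge at one end; the terminal node there is the unique long simple root (C_7). One simple-root ordering that puts it in standard form is (alpha_5, alpha_4, alpha_1, alpha_2, alpha_7, alpha_3, alpha_6). So the algebra is type C_7, i.e. sp(14).

C_7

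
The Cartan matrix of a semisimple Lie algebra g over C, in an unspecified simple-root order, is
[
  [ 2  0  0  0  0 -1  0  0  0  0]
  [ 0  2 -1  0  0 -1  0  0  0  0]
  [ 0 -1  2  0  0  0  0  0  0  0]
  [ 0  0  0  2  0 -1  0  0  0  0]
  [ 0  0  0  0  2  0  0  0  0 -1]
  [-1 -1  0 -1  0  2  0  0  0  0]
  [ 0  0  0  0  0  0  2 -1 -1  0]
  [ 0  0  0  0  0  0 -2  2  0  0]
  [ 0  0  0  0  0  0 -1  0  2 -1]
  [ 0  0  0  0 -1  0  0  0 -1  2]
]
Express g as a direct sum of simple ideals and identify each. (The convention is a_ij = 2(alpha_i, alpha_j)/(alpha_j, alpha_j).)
The diagram associated to this matrix has two connected components: the simple roots {alpha_5, alpha_7, alpha_8, alpha_9, alpha_10} form a chain of 5 nodes with a double edge at one end; the terminal node there is the unique long simple root (C_5), and {alpha_1, alpha_2, alpha_3, alpha_4, alpha_6} form a chain of 3 nodes with a fork of two nodes at one end (D_5). A semisimple Lie algebra decomposes uniquely as the direct sum of simple ideals, one per connected component of its Dynkin diagram, so g ≅ C_5 ⊕ D_5 (dimension 55 + 45 = 100).

type C_5 ⊕ type D_5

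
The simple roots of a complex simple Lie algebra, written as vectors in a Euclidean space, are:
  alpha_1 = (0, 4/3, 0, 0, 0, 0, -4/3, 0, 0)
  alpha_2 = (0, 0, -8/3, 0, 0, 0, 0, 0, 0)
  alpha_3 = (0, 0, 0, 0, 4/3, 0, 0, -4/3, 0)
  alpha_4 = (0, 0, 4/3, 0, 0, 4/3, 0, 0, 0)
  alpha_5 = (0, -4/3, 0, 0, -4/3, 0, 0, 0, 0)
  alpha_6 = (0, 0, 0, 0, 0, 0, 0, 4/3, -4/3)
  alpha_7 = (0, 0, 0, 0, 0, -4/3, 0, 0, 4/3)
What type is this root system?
Compute the Cartan integers a_ij = 2(alpha_i, alpha_j)/(alpha_j, alpha_j); the resulting 7x7 Cartan matrix is
[[2, 0, 0, 0, -1, 0, 0], [0, 2, 0, -2, 0, 0, 0], [0, 0, 2, 0, -1, -1, 0], [0, -1, 0, 2, 0, 0, -1], [-1, 0, -1, 0, 2, 0, 0], [0, 0, -1, 0, 0, 2, -1], [0, 0, 0, -1, 0, -1, 2]].
The roots have two lengths (squared-length ratio 2:1); the short ones are alpha_{1,3,4,5,6,7}. The associated Dynkin diagram is a chain of 7 nodes with a double edge at one end; the terminal node there is the unique long simple root (C_7), so the type is C_7 (the algebra sp(14)).

C7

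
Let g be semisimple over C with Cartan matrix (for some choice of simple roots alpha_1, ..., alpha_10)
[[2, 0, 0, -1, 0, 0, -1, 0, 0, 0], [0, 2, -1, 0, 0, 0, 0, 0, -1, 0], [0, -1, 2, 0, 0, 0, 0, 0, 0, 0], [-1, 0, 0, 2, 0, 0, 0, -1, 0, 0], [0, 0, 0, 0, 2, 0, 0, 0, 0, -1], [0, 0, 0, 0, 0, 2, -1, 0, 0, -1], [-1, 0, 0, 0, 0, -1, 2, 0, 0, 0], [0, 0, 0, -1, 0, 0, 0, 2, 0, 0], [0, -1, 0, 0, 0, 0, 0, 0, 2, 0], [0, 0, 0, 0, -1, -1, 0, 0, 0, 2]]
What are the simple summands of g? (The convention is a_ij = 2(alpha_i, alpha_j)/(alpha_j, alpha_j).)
The diagram associated to this matrix has two connected components: the simple roots {alpha_2, alpha_3, alpha_9} form a chain of 3 nodes with single edges (A_3), and {alpha_1, alpha_4, alpha_5, alpha_6, alpha_7, alpha_8, alpha_10} form a chain of 7 nodes with single edges (A_7). A semisimple Lie algebra decomposes uniquely as the direct sum of simple ideals, one per connected component of its Dynkin diagram, so g ≅ A_3 ⊕ A_7 (dimension 15 + 63 = 78).

A_3 (sl(4)) ⊕ A_7 (sl(8))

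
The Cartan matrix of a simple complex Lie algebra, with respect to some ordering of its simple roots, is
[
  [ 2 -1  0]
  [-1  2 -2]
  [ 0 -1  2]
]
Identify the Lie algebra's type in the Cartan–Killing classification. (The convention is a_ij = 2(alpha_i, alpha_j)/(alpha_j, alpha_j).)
type B_3

The matrix has rank 3 with 2's on the diagonal. Reading the off-diagonal entries as Dynkin edges (a single edge where a_ij = a_ji = -1; a double or triple edge where a_ij * a_ji = 2 or 3), the diagram is a chain of 3 nodes with a double edge at one end; the terminal node there is the unique short simple root (B_3). One simple-root ordering that puts it in standard form is (alpha_1, alpha_2, alpha_3). So the algebra is type B_3, i.e. so(7).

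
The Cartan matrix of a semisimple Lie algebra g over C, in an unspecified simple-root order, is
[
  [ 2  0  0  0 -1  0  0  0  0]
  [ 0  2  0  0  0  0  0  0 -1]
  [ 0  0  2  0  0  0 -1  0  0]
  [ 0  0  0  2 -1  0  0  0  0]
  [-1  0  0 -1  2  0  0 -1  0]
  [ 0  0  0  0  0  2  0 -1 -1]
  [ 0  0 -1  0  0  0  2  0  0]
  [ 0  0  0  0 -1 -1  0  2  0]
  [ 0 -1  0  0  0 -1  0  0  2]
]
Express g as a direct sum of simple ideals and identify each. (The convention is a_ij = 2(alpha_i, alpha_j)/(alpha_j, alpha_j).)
The diagram associated to this matrix has two connected components: the simple roots {alpha_3, alpha_7} form a chain of 2 nodes with single edges (A_2), and {alpha_1, alpha_2, alpha_4, alpha_5, alpha_6, alpha_8, alpha_9} form a chain of 5 nodes with a fork of two nodes at one end (D_7). A semisimple Lie algebra decomposes uniquely as the direct sum of simple ideals, one per connected component of its Dynkin diagram, so g ≅ A_2 ⊕ D_7 (dimension 8 + 91 = 99).

A2 ⊕ D7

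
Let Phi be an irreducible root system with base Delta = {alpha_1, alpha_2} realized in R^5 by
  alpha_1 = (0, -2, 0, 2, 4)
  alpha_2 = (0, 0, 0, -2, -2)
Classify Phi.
type G_2

Compute the Cartan integers a_ij = 2(alpha_i, alpha_j)/(alpha_j, alpha_j); the resulting 2x2 Cartan matrix is
[[2, -3], [-1, 2]].
The roots have two lengths (squared-length ratio 3:1); the short ones are alpha_{2}. The associated Dynkin diagram is two nodes joined by a triple edge (G_2), so the type is G_2.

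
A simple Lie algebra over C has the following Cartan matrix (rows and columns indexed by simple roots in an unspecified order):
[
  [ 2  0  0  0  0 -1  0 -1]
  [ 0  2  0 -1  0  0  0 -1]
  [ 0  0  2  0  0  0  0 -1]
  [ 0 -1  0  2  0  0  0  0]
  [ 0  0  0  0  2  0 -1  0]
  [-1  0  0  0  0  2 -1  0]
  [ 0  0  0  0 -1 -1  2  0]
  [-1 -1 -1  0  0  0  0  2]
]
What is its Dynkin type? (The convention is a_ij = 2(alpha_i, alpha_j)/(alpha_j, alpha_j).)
E_8

The matrix has rank 8 with 2's on the diagonal. Reading the off-diagonal entries as Dynkin edges (a single edge where a_ij = a_ji = -1; a double or triple edge where a_ij * a_ji = 2 or 3), the diagram is a chain of 7 nodes with one extra node attached to the third node from one end (E_8). One simple-root ordering that puts it in standard form is (alpha_4, alpha_3, alpha_2, alpha_8, alpha_1, alpha_6, alpha_7, alpha_5). So the algebra is type E_8.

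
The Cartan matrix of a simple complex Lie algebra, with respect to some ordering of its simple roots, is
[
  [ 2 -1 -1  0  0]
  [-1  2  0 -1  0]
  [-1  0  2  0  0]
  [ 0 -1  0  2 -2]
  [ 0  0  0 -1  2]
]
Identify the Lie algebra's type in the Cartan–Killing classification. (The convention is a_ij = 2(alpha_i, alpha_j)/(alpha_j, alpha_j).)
B_5

The matrix has rank 5 with 2's on the diagonal. Reading the off-diagonal entries as Dynkin edges (a single edge where a_ij = a_ji = -1; a double or triple edge where a_ij * a_ji = 2 or 3), the diagram is a chain of 5 nodes with a double edge at one end; the terminal node there is the unique short simple root (B_5). One simple-root ordering that puts it in standard form is (alpha_3, alpha_1, alpha_2, alpha_4, alpha_5). So the algebra is type B_5, i.e. so(11).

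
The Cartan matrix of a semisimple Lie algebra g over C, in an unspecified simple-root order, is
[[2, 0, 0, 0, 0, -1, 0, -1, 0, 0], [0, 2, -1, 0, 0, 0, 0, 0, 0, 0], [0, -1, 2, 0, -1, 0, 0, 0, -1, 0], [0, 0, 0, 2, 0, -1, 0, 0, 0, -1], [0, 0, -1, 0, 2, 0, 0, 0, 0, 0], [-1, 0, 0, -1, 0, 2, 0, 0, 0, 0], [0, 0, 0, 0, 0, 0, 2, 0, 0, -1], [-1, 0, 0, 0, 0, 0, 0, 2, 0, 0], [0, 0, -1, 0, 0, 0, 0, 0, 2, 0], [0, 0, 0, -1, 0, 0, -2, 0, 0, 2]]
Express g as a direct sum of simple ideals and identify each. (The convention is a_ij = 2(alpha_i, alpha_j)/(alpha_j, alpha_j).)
B6 + D4

The diagram associated to this matrix has two connected components: the simple roots {alpha_1, alpha_4, alpha_6, alpha_7, alpha_8, alpha_10} form a chain of 6 nodes with a double edge at one end; the terminal node there is the unique short simple root (B_6), and {alpha_2, alpha_3, alpha_5, alpha_9} form a chain of 2 nodes with a fork of two nodes at one end (D_4). A semisimple Lie algebra decomposes uniquely as the direct sum of simple ideals, one per connected component of its Dynkin diagram, so g ≅ B_6 ⊕ D_4 (dimension 78 + 28 = 106).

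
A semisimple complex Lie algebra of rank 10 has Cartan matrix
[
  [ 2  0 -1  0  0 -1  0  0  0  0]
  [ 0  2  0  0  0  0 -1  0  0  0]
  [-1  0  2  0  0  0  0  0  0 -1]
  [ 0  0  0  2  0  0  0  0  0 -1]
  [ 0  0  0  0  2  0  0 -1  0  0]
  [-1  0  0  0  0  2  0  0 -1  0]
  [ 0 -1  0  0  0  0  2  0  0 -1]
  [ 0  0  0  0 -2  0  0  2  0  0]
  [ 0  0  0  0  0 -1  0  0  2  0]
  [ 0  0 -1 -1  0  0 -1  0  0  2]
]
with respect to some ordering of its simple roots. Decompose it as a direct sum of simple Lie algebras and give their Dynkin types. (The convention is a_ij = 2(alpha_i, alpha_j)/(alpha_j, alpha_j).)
B2 ⊕ E8

The diagram associated to this matrix has two connected components: the simple roots {alpha_5, alpha_8} form a chain of 2 nodes with a double edge at one end; the terminal node there is the unique short simple root (B_2), and {alpha_1, alpha_2, alpha_3, alpha_4, alpha_6, alpha_7, alpha_9, alpha_10} form a chain of 7 nodes with one extra node attached to the third node from one end (E_8). A semisimple Lie algebra decomposes uniquely as the direct sum of simple ideals, one per connected component of its Dynkin diagram, so g ≅ B_2 ⊕ E_8 (dimension 10 + 248 = 258).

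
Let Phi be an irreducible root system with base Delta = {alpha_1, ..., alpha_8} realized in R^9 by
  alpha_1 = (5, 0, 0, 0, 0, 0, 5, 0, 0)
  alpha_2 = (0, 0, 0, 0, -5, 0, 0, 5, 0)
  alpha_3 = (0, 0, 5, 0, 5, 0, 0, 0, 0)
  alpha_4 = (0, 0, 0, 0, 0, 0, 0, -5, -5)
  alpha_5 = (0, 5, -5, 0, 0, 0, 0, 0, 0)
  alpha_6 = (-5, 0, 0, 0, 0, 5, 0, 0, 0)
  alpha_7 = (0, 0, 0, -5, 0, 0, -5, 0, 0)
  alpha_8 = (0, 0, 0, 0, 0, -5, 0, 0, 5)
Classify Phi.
A_8 (sl(9))

Compute the Cartan integers a_ij = 2(alpha_i, alpha_j)/(alpha_j, alpha_j); the resulting 8x8 Cartan matrix is
[[2, 0, 0, 0, 0, -1, -1, 0], [0, 2, -1, -1, 0, 0, 0, 0], [0, -1, 2, 0, -1, 0, 0, 0], [0, -1, 0, 2, 0, 0, 0, -1], [0, 0, -1, 0, 2, 0, 0, 0], [-1, 0, 0, 0, 0, 2, 0, -1], [-1, 0, 0, 0, 0, 0, 2, 0], [0, 0, 0, -1, 0, -1, 0, 2]].
All simple roots have the same length, so the diagram is simply laced. The associated Dynkin diagram is a chain of 8 nodes with single edges (A_8), so the type is A_8 (the algebra sl(9)).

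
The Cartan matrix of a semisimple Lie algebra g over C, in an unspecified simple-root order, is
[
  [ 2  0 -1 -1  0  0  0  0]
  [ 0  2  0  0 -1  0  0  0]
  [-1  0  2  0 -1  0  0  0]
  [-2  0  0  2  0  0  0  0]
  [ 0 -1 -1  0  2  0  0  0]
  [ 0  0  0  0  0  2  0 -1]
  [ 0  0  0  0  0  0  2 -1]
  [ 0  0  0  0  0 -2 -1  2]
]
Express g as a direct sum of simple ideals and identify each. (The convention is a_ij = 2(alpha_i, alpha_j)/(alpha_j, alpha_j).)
The diagram associated to this matrix has two connected components: the simple roots {alpha_6, alpha_7, alpha_8} form a chain of 3 nodes with a double edge at one end; the terminal node there is the unique short simple root (B_3), and {alpha_1, alpha_2, alpha_3, alpha_4, alpha_5} form a chain of 5 nodes with a double edge at one end; the terminal node there is the unique long simple root (C_5). A semisimple Lie algebra decomposes uniquely as the direct sum of simple ideals, one per connected component of its Dynkin diagram, so g ≅ B_3 ⊕ C_5 (dimension 21 + 55 = 76).

B_3 ⊕ C_5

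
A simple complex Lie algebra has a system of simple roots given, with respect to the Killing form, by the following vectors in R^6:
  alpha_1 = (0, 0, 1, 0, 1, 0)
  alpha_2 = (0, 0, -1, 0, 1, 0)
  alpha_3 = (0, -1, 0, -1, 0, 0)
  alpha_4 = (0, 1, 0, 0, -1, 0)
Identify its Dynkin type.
Compute the Cartan integers a_ij = 2(alpha_i, alpha_j)/(alpha_j, alpha_j); the resulting 4x4 Cartan matrix is
[[2, 0, 0, -1], [0, 2, 0, -1], [0, 0, 2, -1], [-1, -1, -1, 2]].
All simple roots have the same length, so the diagram is simply laced. The associated Dynkin diagram is a chain of 2 nodes with a fork of two nodes at one end (D_4), so the type is D_4 (the algebra so(8)).

D_4 (so(8))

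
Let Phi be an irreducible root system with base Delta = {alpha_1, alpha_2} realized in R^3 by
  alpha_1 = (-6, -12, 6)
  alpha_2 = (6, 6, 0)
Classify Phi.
Compute the Cartan integers a_ij = 2(alpha_i, alpha_j)/(alpha_j, alpha_j); the resulting 2x2 Cartan matrix is
[[2, -3], [-1, 2]].
The roots have two lengths (squared-length ratio 3:1); the short ones are alpha_{2}. The associated Dynkin diagram is two nodes joined by a triple edge (G_2), so the type is G_2.

G2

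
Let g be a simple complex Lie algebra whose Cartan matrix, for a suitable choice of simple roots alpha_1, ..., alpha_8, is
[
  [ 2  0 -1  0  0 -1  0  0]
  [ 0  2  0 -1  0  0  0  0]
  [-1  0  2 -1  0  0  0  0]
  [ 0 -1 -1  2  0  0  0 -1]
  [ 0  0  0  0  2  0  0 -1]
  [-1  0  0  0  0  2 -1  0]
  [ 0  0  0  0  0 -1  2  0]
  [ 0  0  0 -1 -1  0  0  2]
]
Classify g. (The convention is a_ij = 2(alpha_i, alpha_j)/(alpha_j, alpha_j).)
type E_8

The matrix has rank 8 with 2's on the diagonal. Reading the off-diagonal entries as Dynkin edges (a single edge where a_ij = a_ji = -1; a double or triple edge where a_ij * a_ji = 2 or 3), the diagram is a chain of 7 nodes with one extra node attached to the third node from one end (E_8). One simple-root ordering that puts it in standard form is (alpha_5, alpha_2, alpha_8, alpha_4, alpha_3, alpha_1, alpha_6, alpha_7). So the algebra is type E_8.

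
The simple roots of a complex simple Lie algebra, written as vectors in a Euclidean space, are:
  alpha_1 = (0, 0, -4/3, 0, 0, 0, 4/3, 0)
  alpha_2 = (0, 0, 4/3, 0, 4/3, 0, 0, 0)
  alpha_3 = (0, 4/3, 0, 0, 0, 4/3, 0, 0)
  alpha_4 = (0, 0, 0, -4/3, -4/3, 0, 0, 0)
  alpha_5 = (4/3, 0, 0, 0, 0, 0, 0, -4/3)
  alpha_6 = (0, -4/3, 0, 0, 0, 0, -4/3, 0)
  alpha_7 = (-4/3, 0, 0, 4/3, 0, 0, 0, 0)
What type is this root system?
Compute the Cartan integers a_ij = 2(alpha_i, alpha_j)/(alpha_j, alpha_j); the resulting 7x7 Cartan matrix is
[[2, -1, 0, 0, 0, -1, 0], [-1, 2, 0, -1, 0, 0, 0], [0, 0, 2, 0, 0, -1, 0], [0, -1, 0, 2, 0, 0, -1], [0, 0, 0, 0, 2, 0, -1], [-1, 0, -1, 0, 0, 2, 0], [0, 0, 0, -1, -1, 0, 2]].
All simple roots have the same length, so the diagram is simply laced. The associated Dynkin diagram is a chain of 7 nodes with single edges (A_7), so the type is A_7 (the algebra sl(8)).

A_7 (sl(8))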